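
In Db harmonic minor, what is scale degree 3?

The Db harmonic minor scale runs Db Eb Fb Gb Ab Bbb C.
Degree 3 is Fb.

Fb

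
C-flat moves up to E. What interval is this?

augmented third

Counting letters C–D–E gives a third.
Cb→E = 5 semitones, 1 wider than the major third (4), so augmented.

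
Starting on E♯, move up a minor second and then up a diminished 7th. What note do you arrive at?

Eb

A minor second up from E# is F# (letter F, 1 semitone up).
A diminished seventh up from F# is Eb (letter E, 9 semitones up).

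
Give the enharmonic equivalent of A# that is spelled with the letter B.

Bb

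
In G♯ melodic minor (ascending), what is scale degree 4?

C#

The G# melodic minor (ascending) scale runs G# A# B C# D# E# F##.
Degree 4 is C#.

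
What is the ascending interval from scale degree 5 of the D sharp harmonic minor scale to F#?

minor sixth

Scale degree 5 of D# harmonic minor is A#.
A# up to F#: letters A→F make it a sixth; 8 semitones makes it minor.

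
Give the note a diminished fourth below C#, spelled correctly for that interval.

C down a perfect fourth is G, so the target letter is G.
From C#, a diminished fourth is 4 semitones down: G##.

G##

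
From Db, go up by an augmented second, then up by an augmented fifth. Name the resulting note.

An augmented second up from Db is E (letter E, 3 semitones up).
An augmented fifth up from E is B# (letter B, 8 semitones up).

B#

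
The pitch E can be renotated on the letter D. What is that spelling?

Plain D sits 2 semitones below E, so on the letter D the same pitch needs a double sharp: D##.

D##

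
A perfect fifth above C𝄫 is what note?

C up a perfect fifth is G, so the target letter is G.
From Cbb, a perfect fifth is 7 semitones up: Gbb.

Gbb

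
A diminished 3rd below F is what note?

D#

F down a major third is Db, so the target letter is D.
From F, a diminished third is 2 semitones down: D#.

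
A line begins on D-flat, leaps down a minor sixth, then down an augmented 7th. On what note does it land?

Gbb

A minor sixth down from Db is F (letter F, 8 semitones down).
An augmented seventh down from F is Gbb (letter G, 12 semitones down).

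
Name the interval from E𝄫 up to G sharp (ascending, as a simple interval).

doubly augmented third

The letter names run E→G, a span of 2 letter steps, so the interval is some kind of third.
Ebb to G# is 6 semitones. A major third is 4, so 6 makes it doubly augmented.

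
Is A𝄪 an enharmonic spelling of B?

Yes

A## is pitch class 11; B is pitch class 11.
All spellings map to pitch class 11, so they are enharmonically equivalent.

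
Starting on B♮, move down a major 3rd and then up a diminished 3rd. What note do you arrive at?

A major third down from B is G (letter G, 4 semitones down).
A diminished third up from G is Bbb (letter B, 2 semitones up).

Bbb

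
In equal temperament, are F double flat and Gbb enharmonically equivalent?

Fbb is pitch class 3; Gbb is pitch class 5.
The pitch classes differ (3 vs. 5), so they are not enharmonic equivalents.

No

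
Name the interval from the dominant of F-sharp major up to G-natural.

diminished fifth

The dominant of F# major is C#.
C# up to G: letters C→G make it a fifth; 6 semitones makes it diminished.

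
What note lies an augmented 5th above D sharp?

A##

A fifth above D lands on the letter A.
An augmented fifth spans 8 semitones, so D# moves to pitch class 11. On the letter A that is A##.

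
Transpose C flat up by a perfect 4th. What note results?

Fb

C up a perfect fourth is F, so the target letter is F.
From Cb, a perfect fourth is 5 semitones up: Fb.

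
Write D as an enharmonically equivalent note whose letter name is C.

Plain C sits 2 semitones below D, so on the letter C the same pitch needs a double sharp: C##.

C##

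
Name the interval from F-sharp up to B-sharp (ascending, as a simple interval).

Counting letters F–G–A–B gives a fourth.
F#→B# = 6 semitones, 1 wider than the perfect fourth (5), so augmented.

augmented fourth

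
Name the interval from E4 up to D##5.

Counting letters E–F–G–A–B–C–D gives a seventh.
E→D## = 12 semitones, 1 wider than the major seventh (11), so augmented.

augmented seventh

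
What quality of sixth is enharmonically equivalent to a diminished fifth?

doubly diminished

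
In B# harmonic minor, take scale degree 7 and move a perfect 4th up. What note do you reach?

D##

Scale degree 7 of B# harmonic minor is A##.
A perfect fourth (5 semitones) above A## lands on the letter D, giving D##.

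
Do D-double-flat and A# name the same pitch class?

Two spellings are enharmonically equivalent only if they share a pitch class.
Here Dbb → 0, A# → 10; 0 ≠ 10, so they are not.

No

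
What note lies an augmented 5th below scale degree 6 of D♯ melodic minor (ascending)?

E

Scale degree 6 of D# melodic minor (ascending) is B#.
An augmented fifth (8 semitones) below B# lands on the letter E, giving E.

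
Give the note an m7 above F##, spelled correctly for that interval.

E#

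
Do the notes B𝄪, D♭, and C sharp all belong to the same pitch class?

B## is pitch class 1; Db is pitch class 1; C# is pitch class 1.
All spellings map to pitch class 1, so they are enharmonically equivalent.

Yes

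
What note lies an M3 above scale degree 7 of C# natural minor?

Scale degree 7 of C# natural minor is B.
A major third (4 semitones) above B lands on the letter D, giving D#.

D#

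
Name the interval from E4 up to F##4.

The letter names run E→F, a span of 1 letter step, so the interval is some kind of second.
E to F## is 3 semitones. A major second is 2, so 3 makes it augmented.

augmented second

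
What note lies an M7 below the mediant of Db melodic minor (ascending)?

Gbb

The mediant of Db melodic minor (ascending) is Fb.
A major seventh (11 semitones) below Fb lands on the letter G, giving Gbb.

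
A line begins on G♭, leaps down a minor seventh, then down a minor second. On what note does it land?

G

A minor seventh down from Gb is Ab (letter A, 10 semitones down).
A minor second down from Ab is G (letter G, 1 semitone down).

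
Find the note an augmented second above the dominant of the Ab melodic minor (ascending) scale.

F#

The dominant of Ab melodic minor (ascending) is Eb.
An augmented second (3 semitones) above Eb lands on the letter F, giving F#.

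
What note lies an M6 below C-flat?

Ebb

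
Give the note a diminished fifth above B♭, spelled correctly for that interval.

Fb

B up a perfect fifth is F#, so the target letter is F.
From Bb, a diminished fifth is 6 semitones up: Fb.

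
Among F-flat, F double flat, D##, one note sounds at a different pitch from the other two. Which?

In 12-tone equal temperament, enharmonic equivalents share a pitch class. Fb is pitch class 4; Fbb is pitch class 3; D## is pitch class 4.
Fb and D## share pitch class 4, while Fbb is pitch class 3.

Fbb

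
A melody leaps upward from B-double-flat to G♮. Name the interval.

augmented sixth

The letter names run B→G, a span of 5 letter steps, so the interval is some kind of sixth.
Bbb to G is 10 semitones. A major sixth is 9, so 10 makes it augmented.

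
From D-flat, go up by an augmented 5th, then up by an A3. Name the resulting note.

An augmented fifth up from Db is A (letter A, 8 semitones up).
An augmented third up from A is C## (letter C, 5 semitones up).

C##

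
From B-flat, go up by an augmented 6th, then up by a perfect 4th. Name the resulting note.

C#

An augmented sixth up from Bb is G# (letter G, 10 semitones up).
A perfect fourth up from G# is C# (letter C, 5 semitones up).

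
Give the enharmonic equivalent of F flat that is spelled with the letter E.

E

Plain E sits at the same pitch as Fb, so on the letter E the same pitch needs a natural: E.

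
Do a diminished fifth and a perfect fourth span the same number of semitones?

No

A diminished fifth spans 6 semitones; a perfect fourth spans 5.
The spans differ, so they are not enharmonic equivalents.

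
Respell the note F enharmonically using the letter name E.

E#

F is pitch class 5. The letter E alone is pitch class 4.
To reach pitch class 5 from E requires an offset of +1 semitone, i.e. sharp: E#.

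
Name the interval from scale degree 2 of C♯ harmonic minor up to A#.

Scale degree 2 of C# harmonic minor is D#.
D# up to A#: letters D→A make it a fifth; 7 semitones makes it perfect.

perfect fifth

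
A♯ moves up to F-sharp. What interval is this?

The letter names run A→F, a span of 5 letter steps, so the interval is some kind of sixth.
A# to F# is 8 semitones. A major sixth is 9, so 8 makes it minor.

minor sixth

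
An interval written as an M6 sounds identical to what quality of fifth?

doubly augmented

A major sixth spans 9 semitones.
A fifth spanning 9 semitones is doubly augmented (the perfect fifth is 7).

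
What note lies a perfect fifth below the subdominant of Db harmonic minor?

The subdominant of Db harmonic minor is Gb.
A perfect fifth (7 semitones) below Gb lands on the letter C, giving Cb.

Cb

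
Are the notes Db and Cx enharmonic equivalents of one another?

No

Two spellings are enharmonically equivalent only if they share a pitch class.
Here Db → 1, C## → 2; 1 ≠ 2, so they are not.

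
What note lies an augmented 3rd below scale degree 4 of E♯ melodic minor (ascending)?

F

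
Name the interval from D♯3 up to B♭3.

diminished sixth

Counting letters D–E–F–G–A–B gives a sixth.
D#→Bb = 7 semitones, 2 narrower than the major sixth (9), so diminished.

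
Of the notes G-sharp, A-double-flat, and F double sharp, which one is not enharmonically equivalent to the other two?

G#

In 12-tone equal temperament, enharmonic equivalents share a pitch class. G# is pitch class 8; Abb is pitch class 7; F## is pitch class 7.
Abb and F## share pitch class 7, while G# is pitch class 8.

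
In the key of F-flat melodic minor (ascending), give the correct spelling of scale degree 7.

Eb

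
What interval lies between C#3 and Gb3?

Counting letters C–D–E–F–G gives a fifth.
C#→Gb = 5 semitones, 2 narrower than the perfect fifth (7), so doubly diminished.

doubly diminished fifth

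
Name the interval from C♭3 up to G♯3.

Counting letters C–D–E–F–G gives a fifth.
Cb→G# = 9 semitones, 2 wider than the perfect fifth (7), so doubly augmented.

doubly augmented fifth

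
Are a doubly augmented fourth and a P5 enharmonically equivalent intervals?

Yes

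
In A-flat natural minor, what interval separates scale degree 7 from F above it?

Scale degree 7 of Ab natural minor is Gb.
Gb up to F: letters G→F make it a seventh; 11 semitones makes it major.

major seventh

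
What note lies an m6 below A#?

C##

A sixth below A lands on the letter C.
A minor sixth spans 8 semitones, so A# moves to pitch class 2. On the letter C that is C##.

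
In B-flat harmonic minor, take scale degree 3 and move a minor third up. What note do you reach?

Scale degree 3 of Bb harmonic minor is Db.
A minor third (3 semitones) above Db lands on the letter F, giving Fb.

Fb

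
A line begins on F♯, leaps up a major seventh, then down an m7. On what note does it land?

A major seventh up from F# is E# (letter E, 11 semitones up).
A minor seventh down from E# is F## (letter F, 10 semitones down).

F##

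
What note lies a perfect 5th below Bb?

Eb

A fifth below B lands on the letter E.
A perfect fifth spans 7 semitones, so Bb moves to pitch class 3. On the letter E that is Eb.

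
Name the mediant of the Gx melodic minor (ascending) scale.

B#

Degree 3 takes the letter 2 steps above G, which is B.
In melodic minor (ascending), degree 3 sits 3 semitones above the tonic. G## + 3 semitones is pitch class 0, spelled on B as B#.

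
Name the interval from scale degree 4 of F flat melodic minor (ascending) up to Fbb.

diminished fifth

Scale degree 4 of Fb melodic minor (ascending) is Bbb.
Bbb up to Fbb: letters B→F make it a fifth; 6 semitones makes it diminished.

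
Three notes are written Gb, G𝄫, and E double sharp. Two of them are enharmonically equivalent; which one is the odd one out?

Gbb

In 12-tone equal temperament, enharmonic equivalents share a pitch class. Gb is pitch class 6; Gbb is pitch class 5; E## is pitch class 6.
Gb and E## share pitch class 6, while Gbb is pitch class 5.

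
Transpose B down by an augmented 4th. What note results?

F

A fourth below B lands on the letter F.
An augmented fourth spans 6 semitones, so B moves to pitch class 5. On the letter F that is F.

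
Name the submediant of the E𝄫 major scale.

Cb

Degree 6 takes the letter 5 steps above E, which is C.
In major, degree 6 sits 9 semitones above the tonic. Ebb + 9 semitones is pitch class 11, spelled on C as Cb.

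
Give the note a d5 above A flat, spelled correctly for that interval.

Ebb

A fifth above A lands on the letter E.
A diminished fifth spans 6 semitones, so Ab moves to pitch class 2. On the letter E that is Ebb.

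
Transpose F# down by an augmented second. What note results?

Eb

F down a major second is Eb, so the target letter is E.
From F#, an augmented second is 3 semitones down: Eb.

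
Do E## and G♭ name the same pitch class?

E## = pitch class 6 and Gb = pitch class 6 — the same pitch class, so they are enharmonic equivalents.

Yes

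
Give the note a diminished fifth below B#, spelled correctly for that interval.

E##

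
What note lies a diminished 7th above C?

Bbb

C up a major seventh is B, so the target letter is B.
From C, a diminished seventh is 9 semitones up: Bbb.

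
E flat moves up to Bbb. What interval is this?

Counting letters E–F–G–A–B gives a fifth.
Eb→Bbb = 6 semitones, 1 narrower than the perfect fifth (7), so diminished.

diminished fifth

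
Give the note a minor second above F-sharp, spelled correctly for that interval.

A second above F lands on the letter G.
A minor second spans 1 semitone, so F# moves to pitch class 7. On the letter G that is G.

G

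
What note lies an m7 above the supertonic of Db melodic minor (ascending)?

Db

The supertonic of Db melodic minor (ascending) is Eb.
A minor seventh (10 semitones) above Eb lands on the letter D, giving Db.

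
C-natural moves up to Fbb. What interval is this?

The letter names run C→F, a span of 3 letter steps, so the interval is some kind of fourth.
C to Fbb is 3 semitones. A perfect fourth is 5, so 3 makes it doubly diminished.

doubly diminished fourth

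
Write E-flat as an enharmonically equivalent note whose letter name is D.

D#

Eb is pitch class 3. The letter D alone is pitch class 2.
To reach pitch class 3 from D requires an offset of +1 semitone, i.e. sharp: D#.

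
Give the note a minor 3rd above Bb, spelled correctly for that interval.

Db

A third above B lands on the letter D.
A minor third spans 3 semitones, so Bb moves to pitch class 1. On the letter D that is Db.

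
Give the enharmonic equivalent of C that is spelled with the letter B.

Plain B sits 1 semitone below C, so on the letter B the same pitch needs a sharp: B#.

B#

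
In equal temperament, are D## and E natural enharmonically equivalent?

Yes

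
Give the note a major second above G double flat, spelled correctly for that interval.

Abb

A second above G lands on the letter A.
A major second spans 2 semitones, so Gbb moves to pitch class 7. On the letter A that is Abb.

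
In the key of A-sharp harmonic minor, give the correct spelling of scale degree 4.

Degree 4 takes the letter 3 steps above A, which is D.
In harmonic minor, degree 4 sits 5 semitones above the tonic. A# + 5 semitones is pitch class 3, spelled on D as D#.

D#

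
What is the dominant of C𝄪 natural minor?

G##

Degree 5 takes the letter 4 steps above C, which is G.
In natural minor, degree 5 sits 7 semitones above the tonic. C## + 7 semitones is pitch class 9, spelled on G as G##.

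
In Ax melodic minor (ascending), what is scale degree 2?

B##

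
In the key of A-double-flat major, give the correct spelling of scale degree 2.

Bbb

The Abb major scale runs Abb Bbb Cb Dbb Ebb Fb Gb.
Degree 2 is Bbb.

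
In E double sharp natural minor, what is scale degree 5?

B##

Degree 5 takes the letter 4 steps above E, which is B.
In natural minor, degree 5 sits 7 semitones above the tonic. E## + 7 semitones is pitch class 1, spelled on B as B##.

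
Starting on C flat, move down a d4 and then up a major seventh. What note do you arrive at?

F#

A diminished fourth down from Cb is G (letter G, 4 semitones down).
A major seventh up from G is F# (letter F, 11 semitones up).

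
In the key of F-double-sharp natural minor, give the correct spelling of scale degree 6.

D#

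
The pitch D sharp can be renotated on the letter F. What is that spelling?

D# is pitch class 3. The letter F alone is pitch class 5.
To reach pitch class 3 from F requires an offset of -2 semitones, i.e. double flat: Fbb.

Fbb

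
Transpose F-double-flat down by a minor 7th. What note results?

F down a major seventh is Gb, so the target letter is G.
From Fbb, a minor seventh is 10 semitones down: Gbb.

Gbb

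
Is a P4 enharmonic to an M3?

No

A perfect fourth spans 5 semitones; a major third spans 4.
The spans differ, so they are not enharmonic equivalents.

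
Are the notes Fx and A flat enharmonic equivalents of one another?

No

F## is pitch class 7; Ab is pitch class 8.
The pitch classes differ (7 vs. 8), so they are not enharmonic equivalents.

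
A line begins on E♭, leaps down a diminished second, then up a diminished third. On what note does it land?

A diminished second down from Eb is D# (letter D, 0 semitones down).
A diminished third up from D# is F (letter F, 2 semitones up).

F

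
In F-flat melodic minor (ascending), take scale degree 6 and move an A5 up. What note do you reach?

A

Scale degree 6 of Fb melodic minor (ascending) is Db.
An augmented fifth (8 semitones) above Db lands on the letter A, giving A.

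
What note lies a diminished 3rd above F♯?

Ab

A third above F lands on the letter A.
A diminished third spans 2 semitones, so F# moves to pitch class 8. On the letter A that is Ab.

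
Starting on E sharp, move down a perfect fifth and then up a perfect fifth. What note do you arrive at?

E#

A perfect fifth down from E# is A# (letter A, 7 semitones down).
A perfect fifth up from A# is E# (letter E, 7 semitones up).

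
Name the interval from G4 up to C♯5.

augmented fourth

The letter names run G→C, a span of 3 letter steps, so the interval is some kind of fourth.
G to C# is 6 semitones. A perfect fourth is 5, so 6 makes it augmented.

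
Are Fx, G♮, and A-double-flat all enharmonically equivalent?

F## = pitch class 7 and G = pitch class 7 and Abb = pitch class 7 — the same pitch class, so they are enharmonic equivalents.

Yes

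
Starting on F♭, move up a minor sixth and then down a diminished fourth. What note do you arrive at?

Ab

A minor sixth up from Fb is Dbb (letter D, 8 semitones up).
A diminished fourth down from Dbb is Ab (letter A, 4 semitones down).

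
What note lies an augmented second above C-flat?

D

A second above C lands on the letter D.
An augmented second spans 3 semitones, so Cb moves to pitch class 2. On the letter D that is D.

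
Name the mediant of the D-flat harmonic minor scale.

The Db harmonic minor scale runs Db Eb Fb Gb Ab Bbb C.
Degree 3 is Fb.

Fb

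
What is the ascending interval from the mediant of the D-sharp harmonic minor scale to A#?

The mediant of D# harmonic minor is F#.
F# up to A#: letters F→A make it a third; 4 semitones makes it major.

major third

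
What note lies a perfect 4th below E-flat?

A fourth below E lands on the letter B.
A perfect fourth spans 5 semitones, so Eb moves to pitch class 10. On the letter B that is Bb.

Bb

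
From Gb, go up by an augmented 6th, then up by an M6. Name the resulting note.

C#

An augmented sixth up from Gb is E (letter E, 10 semitones up).
A major sixth up from E is C# (letter C, 9 semitones up).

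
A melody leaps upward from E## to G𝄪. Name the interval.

The letter names run E→G, a span of 2 letter steps, so the interval is some kind of third.
E## to G## is 3 semitones. A major third is 4, so 3 makes it minor.

minor third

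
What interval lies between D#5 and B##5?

augmented sixth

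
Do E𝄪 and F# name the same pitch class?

E## is pitch class 6; F# is pitch class 6.
All spellings map to pitch class 6, so they are enharmonically equivalent.

Yes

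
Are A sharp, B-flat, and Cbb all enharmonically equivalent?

Yes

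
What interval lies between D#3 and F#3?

minor third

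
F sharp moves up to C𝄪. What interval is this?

augmented fifth

The letter names run F→C, a span of 4 letter steps, so the interval is some kind of fifth.
F# to C## is 8 semitones. A perfect fifth is 7, so 8 makes it augmented.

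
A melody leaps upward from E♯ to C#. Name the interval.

Counting letters E–F–G–A–B–C gives a sixth.
E#→C# = 8 semitones, 1 narrower than the major sixth (9), so minor.

minor sixth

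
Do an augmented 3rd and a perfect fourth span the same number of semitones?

Yes

An augmented third spans 5 semitones; a perfect fourth spans 5.
They are enharmonically equivalent.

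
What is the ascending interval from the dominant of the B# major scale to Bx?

The dominant of B# major is F##.
F## up to B##: letters F→B make it a fourth; 6 semitones makes it augmented.

augmented fourth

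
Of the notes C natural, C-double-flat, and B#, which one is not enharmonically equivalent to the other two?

In 12-tone equal temperament, enharmonic equivalents share a pitch class. C is pitch class 0; Cbb is pitch class 10; B# is pitch class 0.
C and B# share pitch class 0, while Cbb is pitch class 10.

Cbb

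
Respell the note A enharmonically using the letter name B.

Plain B sits 2 semitones above A, so on the letter B the same pitch needs a double flat: Bbb.

Bbb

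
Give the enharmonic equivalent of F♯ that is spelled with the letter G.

Gb

F# is pitch class 6. The letter G alone is pitch class 7.
To reach pitch class 6 from G requires an offset of -1 semitone, i.e. flat: Gb.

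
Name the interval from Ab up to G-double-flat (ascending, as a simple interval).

Counting letters A–B–C–D–E–F–G gives a seventh.
Ab→Gbb = 9 semitones, 2 narrower than the major seventh (11), so diminished.

diminished seventh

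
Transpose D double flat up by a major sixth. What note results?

A sixth above D lands on the letter B.
A major sixth spans 9 semitones, so Dbb moves to pitch class 9. On the letter B that is Bbb.

Bbb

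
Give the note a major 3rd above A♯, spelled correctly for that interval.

C##

A third above A lands on the letter C.
A major third spans 4 semitones, so A# moves to pitch class 2. On the letter C that is C##.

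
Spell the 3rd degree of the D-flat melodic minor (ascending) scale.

Fb

The Db melodic minor (ascending) scale runs Db Eb Fb Gb Ab Bb C.
Degree 3 is Fb.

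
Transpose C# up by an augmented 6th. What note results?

A##

A sixth above C lands on the letter A.
An augmented sixth spans 10 semitones, so C# moves to pitch class 11. On the letter A that is A##.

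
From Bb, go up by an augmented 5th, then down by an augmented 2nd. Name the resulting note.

Eb

An augmented fifth up from Bb is F# (letter F, 8 semitones up).
An augmented second down from F# is Eb (letter E, 3 semitones down).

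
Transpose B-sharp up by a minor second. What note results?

A second above B lands on the letter C.
A minor second spans 1 semitone, so B# moves to pitch class 1. On the letter C that is C#.

C#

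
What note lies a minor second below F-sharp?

F down a major second is Eb, so the target letter is E.
From F#, a minor second is 1 semitone down: E#.

E#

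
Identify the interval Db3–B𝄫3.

Counting letters D–E–F–G–A–B gives a sixth.
Db→Bbb = 8 semitones, 1 narrower than the major sixth (9), so minor.

minor sixth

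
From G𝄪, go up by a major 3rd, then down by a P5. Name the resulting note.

E##

A major third up from G## is B## (letter B, 4 semitones up).
A perfect fifth down from B## is E## (letter E, 7 semitones down).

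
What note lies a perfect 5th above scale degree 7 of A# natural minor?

D#

Scale degree 7 of A# natural minor is G#.
A perfect fifth (7 semitones) above G# lands on the letter D, giving D#.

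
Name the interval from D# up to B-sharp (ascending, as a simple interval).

major sixth

Counting letters D–E–F–G–A–B gives a sixth.
D#→B# = 9 semitones, exactly the major sixth.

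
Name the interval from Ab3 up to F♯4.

augmented sixth

Counting letters A–B–C–D–E–F gives a sixth.
Ab→F# = 10 semitones, 1 wider than the major sixth (9), so augmented.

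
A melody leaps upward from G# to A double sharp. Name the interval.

The letter names run G→A, a span of 1 letter step, so the interval is some kind of second.
G# to A## is 3 semitones. A major second is 2, so 3 makes it augmented.

augmented second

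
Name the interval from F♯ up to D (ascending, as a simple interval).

minor sixth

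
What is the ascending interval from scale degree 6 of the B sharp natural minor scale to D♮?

Scale degree 6 of B# natural minor is G#.
G# up to D: letters G→D make it a fifth; 6 semitones makes it diminished.

diminished fifth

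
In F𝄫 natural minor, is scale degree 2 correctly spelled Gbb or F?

Gbb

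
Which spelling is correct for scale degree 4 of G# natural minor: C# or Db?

C#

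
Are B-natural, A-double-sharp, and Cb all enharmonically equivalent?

B is pitch class 11; A## is pitch class 11; Cb is pitch class 11.
All spellings map to pitch class 11, so they are enharmonically equivalent.

Yes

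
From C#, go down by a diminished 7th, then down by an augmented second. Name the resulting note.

C#

A diminished seventh down from C# is D## (letter D, 9 semitones down).
An augmented second down from D## is C# (letter C, 3 semitones down).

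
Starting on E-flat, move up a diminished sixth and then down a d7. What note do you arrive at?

Db

A diminished sixth up from Eb is Cbb (letter C, 7 semitones up).
A diminished seventh down from Cbb is Db (letter D, 9 semitones down).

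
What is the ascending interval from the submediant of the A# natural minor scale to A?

The submediant of A# natural minor is F#.
F# up to A: letters F→A make it a third; 3 semitones makes it minor.

minor third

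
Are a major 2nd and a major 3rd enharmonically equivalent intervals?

A major second spans 2 semitones; a major third spans 4.
The spans differ, so they are not enharmonic equivalents.

No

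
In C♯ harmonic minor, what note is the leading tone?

B#

The C# harmonic minor scale runs C# D# E F# G# A B#.
Degree 7 is B#.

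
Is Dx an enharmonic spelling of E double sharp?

D## is pitch class 4; E## is pitch class 6.
The pitch classes differ (4 vs. 6), so they are not enharmonic equivalents.

No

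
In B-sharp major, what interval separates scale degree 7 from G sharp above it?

diminished seventh

Scale degree 7 of B# major is A##.
A## up to G#: letters A→G make it a seventh; 9 semitones makes it diminished.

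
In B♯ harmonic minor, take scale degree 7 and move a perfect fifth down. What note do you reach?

D##

Scale degree 7 of B# harmonic minor is A##.
A perfect fifth (7 semitones) below A## lands on the letter D, giving D##.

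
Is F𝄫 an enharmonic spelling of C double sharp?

No

Fbb is pitch class 3; C## is pitch class 2.
The pitch classes differ (3 vs. 2), so they are not enharmonic equivalents.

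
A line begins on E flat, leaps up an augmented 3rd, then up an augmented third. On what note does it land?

B##

An augmented third up from Eb is G# (letter G, 5 semitones up).
An augmented third up from G# is B## (letter B, 5 semitones up).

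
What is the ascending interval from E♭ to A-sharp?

doubly augmented fourth

The letter names run E→A, a span of 3 letter steps, so the interval is some kind of fourth.
Eb to A# is 7 semitones. A perfect fourth is 5, so 7 makes it doubly augmented.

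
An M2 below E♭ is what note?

E down a major second is D, so the target letter is D.
From Eb, a major second is 2 semitones down: Db.

Db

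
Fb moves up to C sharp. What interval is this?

The letter names run F→C, a span of 4 letter steps, so the interval is some kind of fifth.
Fb to C# is 9 semitones. A perfect fifth is 7, so 9 makes it doubly augmented.

doubly augmented fifth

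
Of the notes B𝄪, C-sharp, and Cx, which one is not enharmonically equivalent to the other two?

C##

In 12-tone equal temperament, enharmonic equivalents share a pitch class. B## is pitch class 1; C# is pitch class 1; C## is pitch class 2.
B## and C# share pitch class 1, while C## is pitch class 2.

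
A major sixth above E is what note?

C#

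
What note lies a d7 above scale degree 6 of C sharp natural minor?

Gb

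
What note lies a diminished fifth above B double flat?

B up a perfect fifth is F#, so the target letter is F.
From Bbb, a diminished fifth is 6 semitones up: Fbb.

Fbb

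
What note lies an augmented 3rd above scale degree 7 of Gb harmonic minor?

A#

Scale degree 7 of Gb harmonic minor is F.
An augmented third (5 semitones) above F lands on the letter A, giving A#.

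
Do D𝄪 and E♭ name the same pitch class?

No

Two spellings are enharmonically equivalent only if they share a pitch class.
Here D## → 4, Eb → 3; 3 ≠ 4, so they are not.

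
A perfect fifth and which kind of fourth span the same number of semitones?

A perfect fifth spans 7 semitones.
A fourth spanning 7 semitones is doubly augmented (the perfect fourth is 5).

doubly augmented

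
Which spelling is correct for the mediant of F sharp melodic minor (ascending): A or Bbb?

Each scale degree takes a distinct letter name. Degree 3 of a scale on F must use the letter A.
A and Bbb are enharmonically the same pitch, but only A uses the letter A, so it is the correct spelling here.

A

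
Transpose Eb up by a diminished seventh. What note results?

E up a major seventh is D#, so the target letter is D.
From Eb, a diminished seventh is 9 semitones up: Dbb.

Dbb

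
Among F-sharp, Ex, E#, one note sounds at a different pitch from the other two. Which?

E#

In 12-tone equal temperament, enharmonic equivalents share a pitch class. F# is pitch class 6; E## is pitch class 6; E# is pitch class 5.
F# and E## share pitch class 6, while E# is pitch class 5.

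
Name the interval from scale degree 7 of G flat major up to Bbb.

Scale degree 7 of Gb major is F.
F up to Bbb: letters F→B make it a fourth; 4 semitones makes it diminished.

diminished fourth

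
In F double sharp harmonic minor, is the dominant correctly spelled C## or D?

C##

Each scale degree takes a distinct letter name. Degree 5 of a scale on F must use the letter C.
C## and D are enharmonically the same pitch, but only C## uses the letter C, so it is the correct spelling here.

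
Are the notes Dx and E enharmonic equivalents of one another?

D## is pitch class 4; E is pitch class 4.
All spellings map to pitch class 4, so they are enharmonically equivalent.

Yes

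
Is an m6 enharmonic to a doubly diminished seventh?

Yes

A minor sixth spans 8 semitones; a doubly diminished seventh spans 8.
They are enharmonically equivalent.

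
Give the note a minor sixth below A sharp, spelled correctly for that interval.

A sixth below A lands on the letter C.
A minor sixth spans 8 semitones, so A# moves to pitch class 2. On the letter C that is C##.

C##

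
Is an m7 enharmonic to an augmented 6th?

Yes

A minor seventh spans 10 semitones; an augmented sixth spans 10.
They are enharmonically equivalent.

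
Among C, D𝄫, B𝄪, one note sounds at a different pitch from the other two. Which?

B##

In 12-tone equal temperament, enharmonic equivalents share a pitch class. C is pitch class 0; Dbb is pitch class 0; B## is pitch class 1.
C and Dbb share pitch class 0, while B## is pitch class 1.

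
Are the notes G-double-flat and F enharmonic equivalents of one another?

Gbb is pitch class 5; F is pitch class 5.
All spellings map to pitch class 5, so they are enharmonically equivalent.

Yes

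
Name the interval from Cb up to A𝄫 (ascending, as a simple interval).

Counting letters C–D–E–F–G–A gives a sixth.
Cb→Abb = 8 semitones, 1 narrower than the major sixth (9), so minor.

minor sixth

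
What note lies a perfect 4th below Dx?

D down a perfect fourth is A, so the target letter is A.
From D##, a perfect fourth is 5 semitones down: A##.

A##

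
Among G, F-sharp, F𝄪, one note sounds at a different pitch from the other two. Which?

F#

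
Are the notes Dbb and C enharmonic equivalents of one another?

Dbb is pitch class 0; C is pitch class 0.
All spellings map to pitch class 0, so they are enharmonically equivalent.

Yes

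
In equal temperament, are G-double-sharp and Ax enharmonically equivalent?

No

Two spellings are enharmonically equivalent only if they share a pitch class.
Here G## → 9, A## → 11; 9 ≠ 11, so they are not.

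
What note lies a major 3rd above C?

E

C up a major third is E, so the target letter is E.
From C, a major third is 4 semitones up: E.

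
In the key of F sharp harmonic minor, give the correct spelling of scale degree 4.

B

The F# harmonic minor scale runs F# G# A B C# D E#.
Degree 4 is B.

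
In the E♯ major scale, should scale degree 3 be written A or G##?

G##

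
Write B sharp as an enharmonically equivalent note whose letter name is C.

C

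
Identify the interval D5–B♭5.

minor sixth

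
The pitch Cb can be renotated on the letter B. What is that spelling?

B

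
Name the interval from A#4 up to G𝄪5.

major seventh

The letter names run A→G, a span of 6 letter steps, so the interval is some kind of seventh.
A# to G## is 11 semitones. A major seventh is 11, so 11 makes it major.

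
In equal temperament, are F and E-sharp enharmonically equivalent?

Yes

F = pitch class 5 and E# = pitch class 5 — the same pitch class, so they are enharmonic equivalents.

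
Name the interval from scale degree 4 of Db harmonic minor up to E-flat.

Scale degree 4 of Db harmonic minor is Gb.
Gb up to Eb: letters G→E make it a sixth; 9 semitones makes it major.

major sixth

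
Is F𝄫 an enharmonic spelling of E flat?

Yes

Fbb = pitch class 3 and Eb = pitch class 3 — the same pitch class, so they are enharmonic equivalents.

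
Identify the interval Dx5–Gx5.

perfect fourth

Counting letters D–E–F–G gives a fourth.
D##→G## = 5 semitones, exactly the perfect fourth.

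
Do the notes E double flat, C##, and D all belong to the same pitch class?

Yes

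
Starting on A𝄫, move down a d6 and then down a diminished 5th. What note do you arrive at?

F#

A diminished sixth down from Abb is C (letter C, 7 semitones down).
A diminished fifth down from C is F# (letter F, 6 semitones down).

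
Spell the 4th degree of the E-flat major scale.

Ab

Degree 4 takes the letter 3 steps above E, which is A.
In major, degree 4 sits 5 semitones above the tonic. Eb + 5 semitones is pitch class 8, spelled on A as Ab.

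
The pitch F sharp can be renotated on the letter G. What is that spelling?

Gb

F# is pitch class 6. The letter G alone is pitch class 7.
To reach pitch class 6 from G requires an offset of -1 semitone, i.e. flat: Gb.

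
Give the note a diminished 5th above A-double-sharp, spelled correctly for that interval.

A fifth above A lands on the letter E.
A diminished fifth spans 6 semitones, so A## moves to pitch class 5. On the letter E that is E#.

E#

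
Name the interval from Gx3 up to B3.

Counting letters G–A–B gives a third.
G##→B = 2 semitones, 2 narrower than the major third (4), so diminished.

diminished third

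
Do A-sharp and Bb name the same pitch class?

Yes

A# = pitch class 10 and Bb = pitch class 10 — the same pitch class, so they are enharmonic equivalents.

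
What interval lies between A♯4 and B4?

Counting letters A–B gives a second.
A#→B = 1 semitone, 1 narrower than the major second (2), so minor.

minor second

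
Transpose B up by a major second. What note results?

A second above B lands on the letter C.
A major second spans 2 semitones, so B moves to pitch class 1. On the letter C that is C#.

C#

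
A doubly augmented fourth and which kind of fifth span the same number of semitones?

A doubly augmented fourth spans 7 semitones.
A fifth spanning 7 semitones is perfect (the perfect fifth is 7).

perfect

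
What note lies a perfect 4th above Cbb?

C up a perfect fourth is F, so the target letter is F.
From Cbb, a perfect fourth is 5 semitones up: Fbb.

Fbb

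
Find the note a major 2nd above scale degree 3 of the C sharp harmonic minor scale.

Scale degree 3 of C# harmonic minor is E.
A major second (2 semitones) above E lands on the letter F, giving F#.

F#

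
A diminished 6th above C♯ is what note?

Ab

A sixth above C lands on the letter A.
A diminished sixth spans 7 semitones, so C# moves to pitch class 8. On the letter A that is Ab.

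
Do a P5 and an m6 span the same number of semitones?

A perfect fifth spans 7 semitones; a minor sixth spans 8.
The spans differ, so they are not enharmonic equivalents.

No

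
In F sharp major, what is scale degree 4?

B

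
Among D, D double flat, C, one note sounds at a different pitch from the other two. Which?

In 12-tone equal temperament, enharmonic equivalents share a pitch class. D is pitch class 2; Dbb is pitch class 0; C is pitch class 0.
Dbb and C share pitch class 0, while D is pitch class 2.

D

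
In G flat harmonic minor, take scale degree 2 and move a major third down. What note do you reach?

Fb

Scale degree 2 of Gb harmonic minor is Ab.
A major third (4 semitones) below Ab lands on the letter F, giving Fb.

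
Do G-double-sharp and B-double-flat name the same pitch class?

Yes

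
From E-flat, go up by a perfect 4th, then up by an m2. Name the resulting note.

Bbb

A perfect fourth up from Eb is Ab (letter A, 5 semitones up).
A minor second up from Ab is Bbb (letter B, 1 semitone up).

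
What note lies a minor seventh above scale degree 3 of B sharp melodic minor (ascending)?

C#

Scale degree 3 of B# melodic minor (ascending) is D#.
A minor seventh (10 semitones) above D# lands on the letter C, giving C#.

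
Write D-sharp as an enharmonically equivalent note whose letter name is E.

D# is pitch class 3. The letter E alone is pitch class 4.
To reach pitch class 3 from E requires an offset of -1 semitone, i.e. flat: Eb.

Eb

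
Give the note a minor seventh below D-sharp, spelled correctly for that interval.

E#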